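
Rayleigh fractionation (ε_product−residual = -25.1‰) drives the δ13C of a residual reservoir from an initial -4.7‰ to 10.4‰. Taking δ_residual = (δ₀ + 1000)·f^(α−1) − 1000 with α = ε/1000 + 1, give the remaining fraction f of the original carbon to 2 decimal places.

0.55

α − 1 = ε/1000 = -0.0251
(δ_res + 1000)/(δ₀ + 1000) = (10.4 + 1000)/(-4.7 + 1000) = 1010.4/995.3 = 1.015171
f = 1.015171^(1/-0.0251) = exp(ln(1.015171)/-0.0251) = exp(0.01506/-0.0251)
f = exp(-0.5999) = 0.5489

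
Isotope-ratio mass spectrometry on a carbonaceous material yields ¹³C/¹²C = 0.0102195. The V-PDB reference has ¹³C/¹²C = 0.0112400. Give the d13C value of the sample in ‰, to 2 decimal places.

d13C = (R_sample / R_standard − 1) × 1000
R_sample / R_standard = 0.0102195 / 0.0112400 = 0.909208
d13C = (0.909208 − 1) × 1000 = -90.792‰

-90.79‰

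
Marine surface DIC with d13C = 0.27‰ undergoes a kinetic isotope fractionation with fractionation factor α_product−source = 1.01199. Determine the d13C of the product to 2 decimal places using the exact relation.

12.26‰

δ_product = (δ_source + 1000)·α − 1000
δ_product = (0.27 + 1000) × 1.01199 − 1000
δ_product = 1012.263 − 1000 = 12.263‰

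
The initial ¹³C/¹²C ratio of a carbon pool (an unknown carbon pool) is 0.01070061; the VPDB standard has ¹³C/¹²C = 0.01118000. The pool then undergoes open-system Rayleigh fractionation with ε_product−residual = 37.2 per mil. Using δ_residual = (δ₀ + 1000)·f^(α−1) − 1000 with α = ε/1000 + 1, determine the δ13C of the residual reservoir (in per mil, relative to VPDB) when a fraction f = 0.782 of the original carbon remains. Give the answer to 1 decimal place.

-51.6 per mil

δ₀ = (0.01070061/0.01118000 − 1)×1000 = (0.957121 − 1)×1000 = -42.879 per mil
α − 1 = ε/1000 = 0.0372
f^(α−1) = 0.782^(0.0372) = 0.990894
δ_res = (-42.879 + 1000) × 0.990894 − 1000 = 948.405 − 1000 = -51.59 per mil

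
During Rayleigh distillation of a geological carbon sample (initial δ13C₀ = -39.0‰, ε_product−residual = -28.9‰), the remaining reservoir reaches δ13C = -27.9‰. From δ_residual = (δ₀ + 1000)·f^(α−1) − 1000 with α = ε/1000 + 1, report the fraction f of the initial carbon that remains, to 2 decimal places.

α − 1 = ε/1000 = -0.0289
(δ_res + 1000)/(δ₀ + 1000) = (-27.9 + 1000)/(-39.0 + 1000) = 972.1/961.0 = 1.011550
f = 1.011550^(1/-0.0289) = exp(ln(1.011550)/-0.0289) = exp(0.01148/-0.0289)
f = exp(-0.3974) = 0.6721

0.67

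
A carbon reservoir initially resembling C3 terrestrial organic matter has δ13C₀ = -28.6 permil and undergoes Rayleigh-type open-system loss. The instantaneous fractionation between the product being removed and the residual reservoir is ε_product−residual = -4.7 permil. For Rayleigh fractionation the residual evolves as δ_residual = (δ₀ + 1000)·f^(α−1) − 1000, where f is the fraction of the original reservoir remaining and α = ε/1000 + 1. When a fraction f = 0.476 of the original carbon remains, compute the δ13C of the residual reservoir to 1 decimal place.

-25.2 permil

Rayleigh residual: δ_res = (δ₀ + 1000)·f^(α−1) − 1000
α = ε/1000 + 1 = 0.99530, so α − 1 = -0.00470
f^(α−1) = 0.476^(-0.00470) = 1.003495
δ_res = (-28.6 + 1000) × 1.003495 − 1000 = 974.795 − 1000 = -25.20 permil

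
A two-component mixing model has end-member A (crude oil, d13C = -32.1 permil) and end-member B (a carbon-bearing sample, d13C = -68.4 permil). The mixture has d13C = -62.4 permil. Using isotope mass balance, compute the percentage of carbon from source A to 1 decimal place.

δ_mix = f_A·δ_A + (1 − f_A)·δ_B  ⇒  f_A = (δ_mix − δ_B)/(δ_A − δ_B)
f_A = (-62.4 − (-68.4)) / (-32.1 − (-68.4))
f_A = 6.0 / 36.3 = 0.1653

16.5%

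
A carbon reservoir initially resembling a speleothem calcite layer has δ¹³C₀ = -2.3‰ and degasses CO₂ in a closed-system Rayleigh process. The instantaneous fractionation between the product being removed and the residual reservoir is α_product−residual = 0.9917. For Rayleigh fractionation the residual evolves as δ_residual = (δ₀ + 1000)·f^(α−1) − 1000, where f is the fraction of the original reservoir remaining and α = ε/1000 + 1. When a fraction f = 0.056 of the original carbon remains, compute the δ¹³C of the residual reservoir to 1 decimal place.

Rayleigh residual: δ_res = (δ₀ + 1000)·f^(α−1) − 1000
α − 1 = -0.00830
f^(α−1) = 0.056^(-0.00830) = 1.024212
δ_res = (-2.3 + 1000) × 1.024212 − 1000 = 1021.857 − 1000 = 21.86‰

21.9‰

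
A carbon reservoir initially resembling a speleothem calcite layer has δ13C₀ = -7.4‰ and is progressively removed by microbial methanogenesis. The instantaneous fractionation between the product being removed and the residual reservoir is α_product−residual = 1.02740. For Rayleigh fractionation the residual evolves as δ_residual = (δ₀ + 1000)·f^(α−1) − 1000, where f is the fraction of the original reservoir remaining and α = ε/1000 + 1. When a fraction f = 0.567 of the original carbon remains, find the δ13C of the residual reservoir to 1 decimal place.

Rayleigh residual: δ_res = (δ₀ + 1000)·f^(α−1) − 1000
α − 1 = 0.02740
f^(α−1) = 0.567^(0.02740) = 0.984574
δ_res = (-7.4 + 1000) × 0.984574 − 1000 = 977.288 − 1000 = -22.71‰

-22.7‰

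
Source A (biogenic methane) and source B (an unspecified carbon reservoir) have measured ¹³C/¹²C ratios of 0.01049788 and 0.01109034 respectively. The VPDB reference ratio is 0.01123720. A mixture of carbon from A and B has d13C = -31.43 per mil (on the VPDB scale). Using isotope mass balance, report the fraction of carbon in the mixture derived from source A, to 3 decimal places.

0.348

δ_A = (0.01049788/0.01123720 − 1)×1000 = (0.934208 − 1)×1000 = -65.792 per mil
δ_B = (0.01109034/0.01123720 − 1)×1000 = (0.986931 − 1)×1000 = -13.069 per mil
f_A = (δ_mix − δ_B)/(δ_A − δ_B) = (-31.43 − (-13.069))/(-65.792 − (-13.069))
f_A = -18.361 / -52.723 = 0.3483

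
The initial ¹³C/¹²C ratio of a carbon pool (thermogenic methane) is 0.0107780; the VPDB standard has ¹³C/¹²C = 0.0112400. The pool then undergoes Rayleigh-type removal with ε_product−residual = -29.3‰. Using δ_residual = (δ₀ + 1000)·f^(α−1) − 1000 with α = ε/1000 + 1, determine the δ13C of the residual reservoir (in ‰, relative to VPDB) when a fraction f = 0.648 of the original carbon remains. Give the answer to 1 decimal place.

δ₀ = (0.0107780/0.0112400 − 1)×1000 = (0.958897 − 1)×1000 = -41.103‰
α − 1 = ε/1000 = -0.0293
f^(α−1) = 0.648^(-0.0293) = 1.012793
δ_res = (-41.103 + 1000) × 1.012793 − 1000 = 971.164 − 1000 = -28.84‰

-28.8‰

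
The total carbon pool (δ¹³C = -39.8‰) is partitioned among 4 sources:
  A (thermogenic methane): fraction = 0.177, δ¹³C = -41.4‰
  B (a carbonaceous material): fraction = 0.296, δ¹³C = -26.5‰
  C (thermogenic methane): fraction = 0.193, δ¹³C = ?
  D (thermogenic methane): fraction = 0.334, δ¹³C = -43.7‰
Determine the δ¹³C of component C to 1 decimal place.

-52.0‰

Isotope mass balance: δ_bulk = Σ fᵢ·δᵢ.
-39.8 = 0.177×(-41.4) + 0.296×(-26.5) + 0.193×δ_C + 0.334×(-43.7)
0.193·δ_C = -39.8 − (-29.768) = -10.032
δ_C = -10.032 / 0.193 = -51.98‰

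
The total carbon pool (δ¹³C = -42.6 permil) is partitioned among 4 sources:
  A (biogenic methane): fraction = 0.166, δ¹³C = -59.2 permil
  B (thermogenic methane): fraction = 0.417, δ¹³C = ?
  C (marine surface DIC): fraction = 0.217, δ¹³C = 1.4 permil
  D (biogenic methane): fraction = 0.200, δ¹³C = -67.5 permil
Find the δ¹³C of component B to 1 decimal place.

-46.9 permil

Isotope mass balance: δ_bulk = Σ fᵢ·δᵢ.
-42.6 = 0.166×(-59.2) + 0.417×δ_B + 0.217×(1.4) + 0.200×(-67.5)
0.417·δ_B = -42.6 − (-23.023) = -19.577
δ_B = -19.577 / 0.417 = -46.95 permil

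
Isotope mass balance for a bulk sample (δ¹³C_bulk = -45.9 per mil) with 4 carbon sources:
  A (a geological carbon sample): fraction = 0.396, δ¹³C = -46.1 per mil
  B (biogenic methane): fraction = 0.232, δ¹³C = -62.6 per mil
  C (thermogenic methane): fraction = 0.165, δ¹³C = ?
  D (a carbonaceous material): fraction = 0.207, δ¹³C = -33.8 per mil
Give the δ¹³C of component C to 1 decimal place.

Isotope mass balance: δ_bulk = Σ fᵢ·δᵢ.
-45.9 = 0.396×(-46.1) + 0.232×(-62.6) + 0.165×δ_C + 0.207×(-33.8)
0.165·δ_C = -45.9 − (-39.775) = -6.125
δ_C = -6.125 / 0.165 = -37.12 per mil

-37.1 per mil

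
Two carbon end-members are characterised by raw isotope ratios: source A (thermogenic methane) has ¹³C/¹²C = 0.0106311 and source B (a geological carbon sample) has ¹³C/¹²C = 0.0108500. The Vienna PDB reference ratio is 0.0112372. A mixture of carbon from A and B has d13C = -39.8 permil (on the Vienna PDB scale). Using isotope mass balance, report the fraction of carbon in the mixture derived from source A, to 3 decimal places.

0.274

δ_A = (0.0106311/0.0112372 − 1)×1000 = (0.946063 − 1)×1000 = -53.937 permil
δ_B = (0.0108500/0.0112372 − 1)×1000 = (0.965543 − 1)×1000 = -34.457 permil
f_A = (δ_mix − δ_B)/(δ_A − δ_B) = (-39.8 − (-34.457))/(-53.937 − (-34.457))
f_A = -5.343 / -19.480 = 0.2743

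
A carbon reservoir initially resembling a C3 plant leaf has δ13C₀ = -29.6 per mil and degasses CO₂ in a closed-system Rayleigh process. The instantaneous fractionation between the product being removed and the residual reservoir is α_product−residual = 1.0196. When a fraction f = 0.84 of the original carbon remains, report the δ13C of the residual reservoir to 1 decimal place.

Rayleigh residual: δ_res = (δ₀ + 1000)·f^(α−1) − 1000
α − 1 = 0.01960
f^(α−1) = 0.84^(0.01960) = 0.996589
δ_res = (-29.6 + 1000) × 0.996589 − 1000 = 967.089 − 1000 = -32.91 per mil

-32.9 per mil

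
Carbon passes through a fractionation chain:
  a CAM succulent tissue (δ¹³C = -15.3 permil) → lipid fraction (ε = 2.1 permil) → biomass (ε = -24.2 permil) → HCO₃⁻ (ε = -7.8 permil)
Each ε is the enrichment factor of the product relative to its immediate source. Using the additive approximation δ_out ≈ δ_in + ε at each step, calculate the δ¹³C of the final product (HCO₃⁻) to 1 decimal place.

-45.2 permil

step 1: δ ≈ -15.3 + (2.1) = -13.2 permil
step 2: δ ≈ -13.2 + (-24.2) = -37.4 permil
step 3: δ ≈ -37.4 + (-7.8) = -45.2 permil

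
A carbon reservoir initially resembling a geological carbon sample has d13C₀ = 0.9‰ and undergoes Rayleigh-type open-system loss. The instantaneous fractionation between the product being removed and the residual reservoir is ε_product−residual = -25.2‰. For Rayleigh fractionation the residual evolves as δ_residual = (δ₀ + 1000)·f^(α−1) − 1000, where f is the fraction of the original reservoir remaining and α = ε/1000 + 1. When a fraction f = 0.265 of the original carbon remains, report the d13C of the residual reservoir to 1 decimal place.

Rayleigh residual: δ_res = (δ₀ + 1000)·f^(α−1) − 1000
α = ε/1000 + 1 = 0.97480, so α − 1 = -0.02520
f^(α−1) = 0.265^(-0.02520) = 1.034033
δ_res = (0.9 + 1000) × 1.034033 − 1000 = 1034.963 − 1000 = 34.96‰

35.0‰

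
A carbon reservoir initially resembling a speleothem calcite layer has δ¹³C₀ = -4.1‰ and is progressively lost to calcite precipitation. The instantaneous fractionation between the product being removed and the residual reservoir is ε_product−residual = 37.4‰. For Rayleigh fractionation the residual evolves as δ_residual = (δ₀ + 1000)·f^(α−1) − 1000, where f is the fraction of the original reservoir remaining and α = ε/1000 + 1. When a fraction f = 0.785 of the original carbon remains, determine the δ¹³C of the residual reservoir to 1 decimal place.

-13.1‰

Rayleigh residual: δ_res = (δ₀ + 1000)·f^(α−1) − 1000
α = ε/1000 + 1 = 1.03740, so α − 1 = 0.03740
f^(α−1) = 0.785^(0.03740) = 0.990987
δ_res = (-4.1 + 1000) × 0.990987 − 1000 = 986.924 − 1000 = -13.08‰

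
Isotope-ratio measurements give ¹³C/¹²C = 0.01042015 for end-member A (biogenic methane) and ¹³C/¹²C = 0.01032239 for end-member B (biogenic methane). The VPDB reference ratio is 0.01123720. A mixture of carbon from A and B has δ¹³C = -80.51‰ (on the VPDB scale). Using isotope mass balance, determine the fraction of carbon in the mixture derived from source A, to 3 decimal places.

0.103

δ_A = (0.01042015/0.01123720 − 1)×1000 = (0.927291 − 1)×1000 = -72.709‰
δ_B = (0.01032239/0.01123720 − 1)×1000 = (0.918591 − 1)×1000 = -81.409‰
f_A = (δ_mix − δ_B)/(δ_A − δ_B) = (-80.51 − (-81.409))/(-72.709 − (-81.409))
f_A = 0.899 / 8.700 = 0.1033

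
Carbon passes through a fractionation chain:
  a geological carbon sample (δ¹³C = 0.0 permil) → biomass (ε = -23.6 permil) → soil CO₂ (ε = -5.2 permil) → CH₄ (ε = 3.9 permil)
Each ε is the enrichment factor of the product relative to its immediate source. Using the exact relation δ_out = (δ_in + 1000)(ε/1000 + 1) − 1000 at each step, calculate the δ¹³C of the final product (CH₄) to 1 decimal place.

step 1: δ = (-0.00 + 1000)·(-23.6/1000 + 1) − 1000 = -23.60 permil
step 2: δ = (-23.60 + 1000)·(-5.2/1000 + 1) − 1000 = -28.68 permil
step 3: δ = (-28.68 + 1000)·(3.9/1000 + 1) − 1000 = -24.89 permil

-24.9 permil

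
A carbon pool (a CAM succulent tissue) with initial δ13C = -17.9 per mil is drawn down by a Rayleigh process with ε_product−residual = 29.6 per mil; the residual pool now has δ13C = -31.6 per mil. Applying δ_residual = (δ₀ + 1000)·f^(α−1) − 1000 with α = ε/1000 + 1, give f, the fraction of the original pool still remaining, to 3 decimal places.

α − 1 = ε/1000 = 0.0296
(δ_res + 1000)/(δ₀ + 1000) = (-31.6 + 1000)/(-17.9 + 1000) = 968.4/982.1 = 0.986050
f = 0.986050^(1/0.0296) = exp(ln(0.986050)/0.0296) = exp(-0.01405/0.0296)
f = exp(-0.4746) = 0.6221

0.622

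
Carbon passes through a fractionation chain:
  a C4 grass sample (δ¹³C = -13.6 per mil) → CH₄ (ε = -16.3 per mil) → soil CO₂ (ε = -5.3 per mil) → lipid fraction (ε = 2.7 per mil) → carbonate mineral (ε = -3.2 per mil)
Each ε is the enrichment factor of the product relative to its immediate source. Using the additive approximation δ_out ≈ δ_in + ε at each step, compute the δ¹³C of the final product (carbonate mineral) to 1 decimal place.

step 1: δ ≈ -13.6 + (-16.3) = -29.9 per mil
step 2: δ ≈ -29.9 + (-5.3) = -35.2 per mil
step 3: δ ≈ -35.2 + (2.7) = -32.5 per mil
step 4: δ ≈ -32.5 + (-3.2) = -35.7 per mil

-35.7 per mil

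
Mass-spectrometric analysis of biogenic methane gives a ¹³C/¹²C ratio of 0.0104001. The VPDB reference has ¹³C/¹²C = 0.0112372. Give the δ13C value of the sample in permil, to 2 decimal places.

-74.49 permil

δ13C = (R_sample / R_standard − 1) × 1000
R_sample / R_standard = 0.0104001 / 0.0112372 = 0.925506
δ13C = (0.925506 − 1) × 1000 = -74.494 permil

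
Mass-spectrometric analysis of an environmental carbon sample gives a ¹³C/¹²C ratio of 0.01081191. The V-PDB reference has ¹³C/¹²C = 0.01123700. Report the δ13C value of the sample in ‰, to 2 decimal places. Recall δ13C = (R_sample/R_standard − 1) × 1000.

δ13C = (R_sample / R_standard − 1) × 1000
R_sample / R_standard = 0.01081191 / 0.01123700 = 0.962171
δ13C = (0.962171 − 1) × 1000 = -37.829‰

-37.83‰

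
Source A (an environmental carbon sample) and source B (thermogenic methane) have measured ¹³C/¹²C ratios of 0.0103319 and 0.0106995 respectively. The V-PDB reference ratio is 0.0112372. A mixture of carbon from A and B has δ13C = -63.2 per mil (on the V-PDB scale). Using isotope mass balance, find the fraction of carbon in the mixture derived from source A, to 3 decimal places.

0.469

δ_A = (0.0103319/0.0112372 − 1)×1000 = (0.919437 − 1)×1000 = -80.563 per mil
δ_B = (0.0106995/0.0112372 − 1)×1000 = (0.952150 − 1)×1000 = -47.850 per mil
f_A = (δ_mix − δ_B)/(δ_A − δ_B) = (-63.2 − (-47.850))/(-80.563 − (-47.850))
f_A = -15.350 / -32.713 = 0.4692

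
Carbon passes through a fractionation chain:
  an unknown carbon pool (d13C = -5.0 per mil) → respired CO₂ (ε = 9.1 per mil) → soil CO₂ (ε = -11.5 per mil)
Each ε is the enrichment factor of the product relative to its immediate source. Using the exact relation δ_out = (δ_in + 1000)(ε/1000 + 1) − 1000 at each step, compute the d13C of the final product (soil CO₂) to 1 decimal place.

step 1: δ = (-5.00 + 1000)·(9.1/1000 + 1) − 1000 = 4.05 per mil
step 2: δ = (4.05 + 1000)·(-11.5/1000 + 1) − 1000 = -7.49 per mil

-7.5 per mil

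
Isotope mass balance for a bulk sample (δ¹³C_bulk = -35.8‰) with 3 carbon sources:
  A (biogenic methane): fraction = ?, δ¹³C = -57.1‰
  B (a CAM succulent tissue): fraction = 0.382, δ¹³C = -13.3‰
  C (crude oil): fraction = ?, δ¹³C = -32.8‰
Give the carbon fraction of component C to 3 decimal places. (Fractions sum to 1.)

0.188

Let f_C and f_A be the unknown fractions; fractions sum to 1 so f_C + f_A = 0.618.
Mass balance: Σ fᵢ·δᵢ = δ_bulk ⇒ f_C·(-32.8) + f_A·(-57.1) = -35.8 − (-5.081) = -30.719
Substitute f_A = 0.618 − f_C:
f_C·(-32.8 − -57.1) = -30.719 − 0.618×(-57.1) = 4.568
f_C = 4.568 / 24.3 = 0.1880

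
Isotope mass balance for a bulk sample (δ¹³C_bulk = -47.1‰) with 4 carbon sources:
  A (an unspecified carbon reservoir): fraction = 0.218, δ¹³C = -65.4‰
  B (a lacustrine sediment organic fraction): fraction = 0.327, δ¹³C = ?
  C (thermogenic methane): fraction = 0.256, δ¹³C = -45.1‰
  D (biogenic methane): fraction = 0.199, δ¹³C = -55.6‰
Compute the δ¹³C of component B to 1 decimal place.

Isotope mass balance: δ_bulk = Σ fᵢ·δᵢ.
-47.1 = 0.218×(-65.4) + 0.327×δ_B + 0.256×(-45.1) + 0.199×(-55.6)
0.327·δ_B = -47.1 − (-36.867) = -10.233
δ_B = -10.233 / 0.327 = -31.29‰

-31.3‰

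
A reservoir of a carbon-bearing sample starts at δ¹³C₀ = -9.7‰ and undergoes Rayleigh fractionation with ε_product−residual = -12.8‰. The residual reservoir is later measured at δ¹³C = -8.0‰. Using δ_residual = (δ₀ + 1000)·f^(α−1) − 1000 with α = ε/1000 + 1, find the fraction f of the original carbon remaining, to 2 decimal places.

0.87

α − 1 = ε/1000 = -0.0128
(δ_res + 1000)/(δ₀ + 1000) = (-8.0 + 1000)/(-9.7 + 1000) = 992.0/990.3 = 1.001717
f = 1.001717^(1/-0.0128) = exp(ln(1.001717)/-0.0128) = exp(0.00172/-0.0128)
f = exp(-0.1340) = 0.8746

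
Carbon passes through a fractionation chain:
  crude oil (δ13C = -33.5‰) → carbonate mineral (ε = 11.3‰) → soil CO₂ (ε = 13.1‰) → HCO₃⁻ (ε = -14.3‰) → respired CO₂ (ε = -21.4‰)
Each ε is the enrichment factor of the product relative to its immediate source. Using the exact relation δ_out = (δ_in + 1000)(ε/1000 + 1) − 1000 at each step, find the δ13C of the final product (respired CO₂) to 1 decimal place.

step 1: δ = (-33.50 + 1000)·(11.3/1000 + 1) − 1000 = -22.58‰
step 2: δ = (-22.58 + 1000)·(13.1/1000 + 1) − 1000 = -9.77‰
step 3: δ = (-9.77 + 1000)·(-14.3/1000 + 1) − 1000 = -23.93‰
step 4: δ = (-23.93 + 1000)·(-21.4/1000 + 1) − 1000 = -44.82‰

-44.8‰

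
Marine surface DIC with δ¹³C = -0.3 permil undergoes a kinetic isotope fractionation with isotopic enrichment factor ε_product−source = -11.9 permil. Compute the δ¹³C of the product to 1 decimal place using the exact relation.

-12.2 permil

To first order, δ_product ≈ δ_source + ε = -12.2 permil.
Exactly, δ_product = (δ_source + 1000)·(ε/1000 + 1) − 1000.
δ_product = (-0.3 + 1000) × (-11.9/1000 + 1) − 1000
δ_product = -12.20 permil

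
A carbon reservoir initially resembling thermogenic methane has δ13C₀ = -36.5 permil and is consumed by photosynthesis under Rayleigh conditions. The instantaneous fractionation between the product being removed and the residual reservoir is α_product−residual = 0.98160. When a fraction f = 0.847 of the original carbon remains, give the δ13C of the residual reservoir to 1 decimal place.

-33.6 permil

Rayleigh residual: δ_res = (δ₀ + 1000)·f^(α−1) − 1000
α − 1 = -0.01840
f^(α−1) = 0.847^(-0.01840) = 1.003060
δ_res = (-36.5 + 1000) × 1.003060 − 1000 = 966.448 − 1000 = -33.55 permil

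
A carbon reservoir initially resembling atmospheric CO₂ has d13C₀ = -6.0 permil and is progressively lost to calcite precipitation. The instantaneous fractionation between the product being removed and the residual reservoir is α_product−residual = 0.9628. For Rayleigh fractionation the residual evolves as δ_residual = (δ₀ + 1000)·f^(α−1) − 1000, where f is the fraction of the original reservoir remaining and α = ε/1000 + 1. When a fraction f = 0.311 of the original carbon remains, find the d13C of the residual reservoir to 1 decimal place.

Rayleigh residual: δ_res = (δ₀ + 1000)·f^(α−1) − 1000
α − 1 = -0.03720
f^(α−1) = 0.311^(-0.03720) = 1.044406
δ_res = (-6.0 + 1000) × 1.044406 − 1000 = 1038.139 − 1000 = 38.14 permil

38.1 permil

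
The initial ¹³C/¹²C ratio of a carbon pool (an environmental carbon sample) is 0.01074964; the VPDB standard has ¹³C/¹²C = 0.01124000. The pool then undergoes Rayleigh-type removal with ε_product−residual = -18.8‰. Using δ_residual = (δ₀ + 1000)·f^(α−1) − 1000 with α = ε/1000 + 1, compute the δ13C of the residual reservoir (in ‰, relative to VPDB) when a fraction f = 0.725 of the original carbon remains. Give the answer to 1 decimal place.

δ₀ = (0.01074964/0.01124000 − 1)×1000 = (0.956374 − 1)×1000 = -43.626‰
α − 1 = ε/1000 = -0.0188
f^(α−1) = 0.725^(-0.0188) = 1.006064
δ_res = (-43.626 + 1000) × 1.006064 − 1000 = 962.173 − 1000 = -37.83‰

-37.8‰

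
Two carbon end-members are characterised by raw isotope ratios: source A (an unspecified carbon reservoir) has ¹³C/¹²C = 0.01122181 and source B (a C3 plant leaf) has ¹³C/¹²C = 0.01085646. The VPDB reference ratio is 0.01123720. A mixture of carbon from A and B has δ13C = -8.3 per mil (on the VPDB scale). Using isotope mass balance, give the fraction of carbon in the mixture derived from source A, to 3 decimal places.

0.787

δ_A = (0.01122181/0.01123720 − 1)×1000 = (0.998630 − 1)×1000 = -1.370 per mil
δ_B = (0.01085646/0.01123720 − 1)×1000 = (0.966118 − 1)×1000 = -33.882 per mil
f_A = (δ_mix − δ_B)/(δ_A − δ_B) = (-8.3 − (-33.882))/(-1.370 − (-33.882))
f_A = 25.582 / 32.513 = 0.7868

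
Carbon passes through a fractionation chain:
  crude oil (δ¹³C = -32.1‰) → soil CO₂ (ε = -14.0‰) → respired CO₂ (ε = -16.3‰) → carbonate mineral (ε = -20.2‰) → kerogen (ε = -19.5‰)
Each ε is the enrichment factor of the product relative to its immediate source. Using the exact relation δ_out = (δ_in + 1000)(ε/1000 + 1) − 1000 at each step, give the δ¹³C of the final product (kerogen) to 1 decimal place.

step 1: δ = (-32.10 + 1000)·(-14.0/1000 + 1) − 1000 = -45.65‰
step 2: δ = (-45.65 + 1000)·(-16.3/1000 + 1) − 1000 = -61.21‰
step 3: δ = (-61.21 + 1000)·(-20.2/1000 + 1) − 1000 = -80.17‰
step 4: δ = (-80.17 + 1000)·(-19.5/1000 + 1) − 1000 = -98.11‰

-98.1‰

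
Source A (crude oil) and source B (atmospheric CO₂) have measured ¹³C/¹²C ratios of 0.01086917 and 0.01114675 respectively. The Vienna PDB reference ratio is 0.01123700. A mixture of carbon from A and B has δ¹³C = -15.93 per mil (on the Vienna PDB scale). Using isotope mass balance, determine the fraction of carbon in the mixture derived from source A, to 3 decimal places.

0.320

δ_A = (0.01086917/0.01123700 − 1)×1000 = (0.967266 − 1)×1000 = -32.734 per mil
δ_B = (0.01114675/0.01123700 − 1)×1000 = (0.991968 − 1)×1000 = -8.032 per mil
f_A = (δ_mix − δ_B)/(δ_A − δ_B) = (-15.93 − (-8.032))/(-32.734 − (-8.032))
f_A = -7.898 / -24.702 = 0.3197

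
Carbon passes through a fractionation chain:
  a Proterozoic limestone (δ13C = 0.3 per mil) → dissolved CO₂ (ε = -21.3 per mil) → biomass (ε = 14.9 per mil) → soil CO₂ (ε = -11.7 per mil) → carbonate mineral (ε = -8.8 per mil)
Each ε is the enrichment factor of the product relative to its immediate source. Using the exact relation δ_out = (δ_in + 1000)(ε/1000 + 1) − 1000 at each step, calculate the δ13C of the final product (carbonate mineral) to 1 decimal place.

step 1: δ = (0.30 + 1000)·(-21.3/1000 + 1) − 1000 = -21.01 per mil
step 2: δ = (-21.01 + 1000)·(14.9/1000 + 1) − 1000 = -6.42 per mil
step 3: δ = (-6.42 + 1000)·(-11.7/1000 + 1) − 1000 = -18.04 per mil
step 4: δ = (-18.04 + 1000)·(-8.8/1000 + 1) − 1000 = -26.69 per mil

-26.7 per mil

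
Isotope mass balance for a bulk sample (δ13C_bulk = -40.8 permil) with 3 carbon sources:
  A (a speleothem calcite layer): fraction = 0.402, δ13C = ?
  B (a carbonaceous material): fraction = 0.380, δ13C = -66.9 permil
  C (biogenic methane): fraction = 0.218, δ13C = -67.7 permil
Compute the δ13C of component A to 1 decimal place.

Isotope mass balance: δ_bulk = Σ fᵢ·δᵢ.
-40.8 = 0.402×δ_A + 0.380×(-66.9) + 0.218×(-67.7)
0.402·δ_A = -40.8 − (-40.181) = -0.619
δ_A = -0.619 / 0.402 = -1.54 permil

-1.5 permil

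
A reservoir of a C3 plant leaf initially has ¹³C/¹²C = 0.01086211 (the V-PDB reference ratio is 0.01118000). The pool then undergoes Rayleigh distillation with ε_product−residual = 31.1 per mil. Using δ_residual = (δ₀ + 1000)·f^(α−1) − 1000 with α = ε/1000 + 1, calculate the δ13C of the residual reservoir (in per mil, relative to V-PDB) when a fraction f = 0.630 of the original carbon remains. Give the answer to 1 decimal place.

-42.3 per mil

δ₀ = (0.01086211/0.01118000 − 1)×1000 = (0.971566 − 1)×1000 = -28.434 per mil
α − 1 = ε/1000 = 0.0311
f^(α−1) = 0.630^(0.0311) = 0.985733
δ_res = (-28.434 + 1000) × 0.985733 − 1000 = 957.705 − 1000 = -42.29 per mil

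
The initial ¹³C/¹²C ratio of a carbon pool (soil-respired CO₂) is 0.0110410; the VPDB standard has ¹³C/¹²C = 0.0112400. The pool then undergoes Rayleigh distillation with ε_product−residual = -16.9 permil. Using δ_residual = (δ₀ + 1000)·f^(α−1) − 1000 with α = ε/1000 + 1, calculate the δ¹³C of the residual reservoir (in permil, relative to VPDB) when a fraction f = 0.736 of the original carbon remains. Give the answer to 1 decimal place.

-12.6 permil

δ₀ = (0.0110410/0.0112400 − 1)×1000 = (0.982295 − 1)×1000 = -17.705 permil
α − 1 = ε/1000 = -0.0169
f^(α−1) = 0.736^(-0.0169) = 1.005194
δ_res = (-17.705 + 1000) × 1.005194 − 1000 = 987.397 − 1000 = -12.60 permil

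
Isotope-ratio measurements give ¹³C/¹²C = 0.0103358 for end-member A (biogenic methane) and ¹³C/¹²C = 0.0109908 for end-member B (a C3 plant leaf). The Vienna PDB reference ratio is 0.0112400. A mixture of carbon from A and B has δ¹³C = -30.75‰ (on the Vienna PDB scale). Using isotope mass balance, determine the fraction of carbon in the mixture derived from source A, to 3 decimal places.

δ_A = (0.0103358/0.0112400 − 1)×1000 = (0.919555 − 1)×1000 = -80.445‰
δ_B = (0.0109908/0.0112400 − 1)×1000 = (0.977829 − 1)×1000 = -22.171‰
f_A = (δ_mix − δ_B)/(δ_A − δ_B) = (-30.75 − (-22.171))/(-80.445 − (-22.171))
f_A = -8.579 / -58.274 = 0.1472

0.147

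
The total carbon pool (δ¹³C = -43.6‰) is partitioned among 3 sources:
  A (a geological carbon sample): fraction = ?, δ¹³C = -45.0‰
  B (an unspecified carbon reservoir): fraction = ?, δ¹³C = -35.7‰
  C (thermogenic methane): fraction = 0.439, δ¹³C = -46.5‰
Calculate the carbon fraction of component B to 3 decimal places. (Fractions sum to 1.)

0.221

Let f_B and f_A be the unknown fractions; fractions sum to 1 so f_B + f_A = 0.561.
Mass balance: Σ fᵢ·δᵢ = δ_bulk ⇒ f_B·(-35.7) + f_A·(-45.0) = -43.6 − (-20.413) = -23.187
Substitute f_A = 0.561 − f_B:
f_B·(-35.7 − -45.0) = -23.187 − 0.561×(-45.0) = 2.058
f_B = 2.058 / 9.3 = 0.2213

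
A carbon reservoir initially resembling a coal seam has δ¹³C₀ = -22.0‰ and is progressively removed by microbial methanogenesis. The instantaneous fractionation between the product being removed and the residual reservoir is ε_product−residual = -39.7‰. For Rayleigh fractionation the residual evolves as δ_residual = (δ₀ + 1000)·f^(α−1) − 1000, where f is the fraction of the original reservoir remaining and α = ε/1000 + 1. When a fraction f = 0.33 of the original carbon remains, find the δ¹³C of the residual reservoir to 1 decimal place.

22.0‰

Rayleigh residual: δ_res = (δ₀ + 1000)·f^(α−1) − 1000
α = ε/1000 + 1 = 0.96030, so α − 1 = -0.03970
f^(α−1) = 0.33^(-0.03970) = 1.044997
δ_res = (-22.0 + 1000) × 1.044997 − 1000 = 1022.007 − 1000 = 22.01‰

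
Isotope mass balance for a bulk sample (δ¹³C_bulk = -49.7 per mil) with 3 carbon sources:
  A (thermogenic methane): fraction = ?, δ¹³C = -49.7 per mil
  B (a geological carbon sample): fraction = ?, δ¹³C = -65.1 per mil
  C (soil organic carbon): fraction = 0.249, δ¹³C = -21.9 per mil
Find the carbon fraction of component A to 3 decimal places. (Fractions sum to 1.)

0.302

Let f_A and f_B be the unknown fractions; fractions sum to 1 so f_A + f_B = 0.751.
Mass balance: Σ fᵢ·δᵢ = δ_bulk ⇒ f_A·(-49.7) + f_B·(-65.1) = -49.7 − (-5.453) = -44.247
Substitute f_B = 0.751 − f_A:
f_A·(-49.7 − -65.1) = -44.247 − 0.751×(-65.1) = 4.643
f_A = 4.643 / 15.4 = 0.3015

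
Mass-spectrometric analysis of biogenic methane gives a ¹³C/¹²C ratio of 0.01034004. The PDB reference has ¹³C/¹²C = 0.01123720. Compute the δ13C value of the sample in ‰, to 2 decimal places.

δ13C = (R_sample / R_standard − 1) × 1000
R_sample / R_standard = 0.01034004 / 0.01123720 = 0.920162
δ13C = (0.920162 − 1) × 1000 = -79.838‰

-79.84‰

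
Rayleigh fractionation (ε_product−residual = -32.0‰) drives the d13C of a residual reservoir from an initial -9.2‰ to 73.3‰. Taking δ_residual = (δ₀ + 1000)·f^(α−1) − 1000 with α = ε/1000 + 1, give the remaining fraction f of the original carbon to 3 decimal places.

α − 1 = ε/1000 = -0.0320
(δ_res + 1000)/(δ₀ + 1000) = (73.3 + 1000)/(-9.2 + 1000) = 1073.3/990.8 = 1.083266
f = 1.083266^(1/-0.0320) = exp(ln(1.083266)/-0.0320) = exp(0.07998/-0.0320)
f = exp(-2.4994) = 0.0821

0.082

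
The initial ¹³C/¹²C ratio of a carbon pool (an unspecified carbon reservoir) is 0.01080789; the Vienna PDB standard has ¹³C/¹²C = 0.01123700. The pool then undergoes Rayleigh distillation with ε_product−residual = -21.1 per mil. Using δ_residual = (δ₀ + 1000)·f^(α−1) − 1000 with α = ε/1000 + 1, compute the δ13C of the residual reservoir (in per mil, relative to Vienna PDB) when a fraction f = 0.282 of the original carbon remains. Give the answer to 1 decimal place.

δ₀ = (0.01080789/0.01123700 − 1)×1000 = (0.961813 − 1)×1000 = -38.187 per mil
α − 1 = ε/1000 = -0.0211
f^(α−1) = 0.282^(-0.0211) = 1.027069
δ_res = (-38.187 + 1000) × 1.027069 − 1000 = 987.848 − 1000 = -12.15 per mil

-12.2 per mil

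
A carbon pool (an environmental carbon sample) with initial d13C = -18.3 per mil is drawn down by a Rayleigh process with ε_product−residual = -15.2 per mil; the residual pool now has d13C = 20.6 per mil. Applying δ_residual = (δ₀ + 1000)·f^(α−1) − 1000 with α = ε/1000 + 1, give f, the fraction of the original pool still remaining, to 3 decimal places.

α − 1 = ε/1000 = -0.0152
(δ_res + 1000)/(δ₀ + 1000) = (20.6 + 1000)/(-18.3 + 1000) = 1020.6/981.7 = 1.039625
f = 1.039625^(1/-0.0152) = exp(ln(1.039625)/-0.0152) = exp(0.03886/-0.0152)
f = exp(-2.5566) = 0.0776

0.078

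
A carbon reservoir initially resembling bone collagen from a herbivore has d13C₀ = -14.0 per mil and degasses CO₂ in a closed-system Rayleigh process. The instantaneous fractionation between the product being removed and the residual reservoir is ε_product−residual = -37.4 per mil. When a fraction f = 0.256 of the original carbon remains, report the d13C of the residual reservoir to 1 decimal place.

Rayleigh residual: δ_res = (δ₀ + 1000)·f^(α−1) − 1000
α = ε/1000 + 1 = 0.96260, so α − 1 = -0.03740
f^(α−1) = 0.256^(-0.03740) = 1.052281
δ_res = (-14.0 + 1000) × 1.052281 − 1000 = 1037.549 − 1000 = 37.55 per mil

37.5 per mil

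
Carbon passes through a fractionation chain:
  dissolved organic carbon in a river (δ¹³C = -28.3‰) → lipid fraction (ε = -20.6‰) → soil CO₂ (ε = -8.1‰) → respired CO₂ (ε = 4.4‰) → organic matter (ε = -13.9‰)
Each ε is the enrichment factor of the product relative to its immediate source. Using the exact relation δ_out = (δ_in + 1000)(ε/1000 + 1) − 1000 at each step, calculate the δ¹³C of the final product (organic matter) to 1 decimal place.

-65.1‰

step 1: δ = (-28.30 + 1000)·(-20.6/1000 + 1) − 1000 = -48.32‰
step 2: δ = (-48.32 + 1000)·(-8.1/1000 + 1) − 1000 = -56.03‰
step 3: δ = (-56.03 + 1000)·(4.4/1000 + 1) − 1000 = -51.87‰
step 4: δ = (-51.87 + 1000)·(-13.9/1000 + 1) − 1000 = -65.05‰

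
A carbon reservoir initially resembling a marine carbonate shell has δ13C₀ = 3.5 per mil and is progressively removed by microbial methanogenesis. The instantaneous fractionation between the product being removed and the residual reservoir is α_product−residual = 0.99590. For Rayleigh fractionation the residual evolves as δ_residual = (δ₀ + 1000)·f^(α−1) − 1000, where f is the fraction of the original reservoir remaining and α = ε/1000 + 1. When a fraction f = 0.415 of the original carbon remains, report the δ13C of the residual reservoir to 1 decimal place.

Rayleigh residual: δ_res = (δ₀ + 1000)·f^(α−1) − 1000
α − 1 = -0.00410
f^(α−1) = 0.415^(-0.00410) = 1.003612
δ_res = (3.5 + 1000) × 1.003612 − 1000 = 1007.125 − 1000 = 7.13 per mil

7.1 per mil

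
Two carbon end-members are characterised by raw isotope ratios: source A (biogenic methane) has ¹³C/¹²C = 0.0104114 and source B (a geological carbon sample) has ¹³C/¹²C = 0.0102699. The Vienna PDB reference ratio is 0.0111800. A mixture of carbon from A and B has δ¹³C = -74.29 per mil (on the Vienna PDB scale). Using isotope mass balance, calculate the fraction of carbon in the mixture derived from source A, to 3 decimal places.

0.562

δ_A = (0.0104114/0.0111800 − 1)×1000 = (0.931252 − 1)×1000 = -68.748 per mil
δ_B = (0.0102699/0.0111800 − 1)×1000 = (0.918596 − 1)×1000 = -81.404 per mil
f_A = (δ_mix − δ_B)/(δ_A − δ_B) = (-74.29 − (-81.404))/(-68.748 − (-81.404))
f_A = 7.114 / 12.657 = 0.5621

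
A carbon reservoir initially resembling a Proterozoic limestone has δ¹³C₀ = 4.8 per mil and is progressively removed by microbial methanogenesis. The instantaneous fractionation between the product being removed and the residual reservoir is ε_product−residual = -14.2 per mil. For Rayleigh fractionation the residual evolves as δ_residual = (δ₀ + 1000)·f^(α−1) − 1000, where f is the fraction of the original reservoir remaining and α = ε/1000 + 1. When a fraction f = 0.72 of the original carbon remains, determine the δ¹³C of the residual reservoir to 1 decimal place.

Rayleigh residual: δ_res = (δ₀ + 1000)·f^(α−1) − 1000
α = ε/1000 + 1 = 0.98580, so α − 1 = -0.01420
f^(α−1) = 0.72^(-0.01420) = 1.004676
δ_res = (4.8 + 1000) × 1.004676 − 1000 = 1009.498 − 1000 = 9.50 per mil

9.5 per mil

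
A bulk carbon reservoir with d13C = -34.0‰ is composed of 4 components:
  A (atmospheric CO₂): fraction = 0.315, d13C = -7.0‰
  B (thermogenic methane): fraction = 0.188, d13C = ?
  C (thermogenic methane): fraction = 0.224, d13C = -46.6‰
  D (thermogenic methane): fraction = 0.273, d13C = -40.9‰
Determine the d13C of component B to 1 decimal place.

-54.2‰

Isotope mass balance: δ_bulk = Σ fᵢ·δᵢ.
-34.0 = 0.315×(-7.0) + 0.188×δ_B + 0.224×(-46.6) + 0.273×(-40.9)
0.188·δ_B = -34.0 − (-23.809) = -10.191
δ_B = -10.191 / 0.188 = -54.21‰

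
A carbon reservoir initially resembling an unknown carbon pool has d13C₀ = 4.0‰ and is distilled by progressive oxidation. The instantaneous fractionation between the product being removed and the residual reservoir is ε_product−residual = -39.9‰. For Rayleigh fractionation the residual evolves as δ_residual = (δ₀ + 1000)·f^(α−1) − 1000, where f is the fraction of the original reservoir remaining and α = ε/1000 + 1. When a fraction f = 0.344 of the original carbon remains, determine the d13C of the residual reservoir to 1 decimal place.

Rayleigh residual: δ_res = (δ₀ + 1000)·f^(α−1) − 1000
α = ε/1000 + 1 = 0.96010, so α − 1 = -0.03990
f^(α−1) = 0.344^(-0.03990) = 1.043497
δ_res = (4.0 + 1000) × 1.043497 − 1000 = 1047.671 − 1000 = 47.67‰

47.7‰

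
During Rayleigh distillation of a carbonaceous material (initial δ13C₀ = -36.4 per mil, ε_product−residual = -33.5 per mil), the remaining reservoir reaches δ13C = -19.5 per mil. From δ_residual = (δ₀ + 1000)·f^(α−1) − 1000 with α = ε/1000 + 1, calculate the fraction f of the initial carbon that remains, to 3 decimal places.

α − 1 = ε/1000 = -0.0335
(δ_res + 1000)/(δ₀ + 1000) = (-19.5 + 1000)/(-36.4 + 1000) = 980.5/963.6 = 1.017538
f = 1.017538^(1/-0.0335) = exp(ln(1.017538)/-0.0335) = exp(0.01739/-0.0335)
f = exp(-0.5190) = 0.5951

0.595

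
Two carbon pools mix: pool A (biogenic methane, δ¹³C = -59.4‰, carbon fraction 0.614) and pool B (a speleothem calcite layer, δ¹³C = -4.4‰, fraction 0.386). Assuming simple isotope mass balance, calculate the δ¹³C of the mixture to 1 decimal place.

δ_mix = f_A·δ_A + f_B·δ_B
δ_mix = 0.614 × (-59.4) + 0.386 × (-4.4)
δ_mix = -36.47 + -1.70 = -38.17‰

-38.2‰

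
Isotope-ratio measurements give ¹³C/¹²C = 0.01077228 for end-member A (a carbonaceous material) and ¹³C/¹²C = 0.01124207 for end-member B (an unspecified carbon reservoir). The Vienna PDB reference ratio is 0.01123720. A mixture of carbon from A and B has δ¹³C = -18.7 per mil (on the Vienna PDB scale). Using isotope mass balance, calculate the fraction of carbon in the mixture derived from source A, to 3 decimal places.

0.458

δ_A = (0.01077228/0.01123720 − 1)×1000 = (0.958627 − 1)×1000 = -41.373 per mil
δ_B = (0.01124207/0.01123720 − 1)×1000 = (1.000433 − 1)×1000 = 0.433 per mil
f_A = (δ_mix − δ_B)/(δ_A − δ_B) = (-18.7 − (0.433))/(-41.373 − (0.433))
f_A = -19.133 / -41.807 = 0.4577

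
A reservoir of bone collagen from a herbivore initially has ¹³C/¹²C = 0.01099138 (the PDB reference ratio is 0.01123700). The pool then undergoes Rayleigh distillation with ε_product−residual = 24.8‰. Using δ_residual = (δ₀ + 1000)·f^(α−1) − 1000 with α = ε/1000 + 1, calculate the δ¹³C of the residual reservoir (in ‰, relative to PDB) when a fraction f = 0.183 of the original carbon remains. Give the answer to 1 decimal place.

δ₀ = (0.01099138/0.01123700 − 1)×1000 = (0.978142 − 1)×1000 = -21.858‰
α − 1 = ε/1000 = 0.0248
f^(α−1) = 0.183^(0.0248) = 0.958758
δ_res = (-21.858 + 1000) × 0.958758 − 1000 = 937.801 − 1000 = -62.20‰

-62.2‰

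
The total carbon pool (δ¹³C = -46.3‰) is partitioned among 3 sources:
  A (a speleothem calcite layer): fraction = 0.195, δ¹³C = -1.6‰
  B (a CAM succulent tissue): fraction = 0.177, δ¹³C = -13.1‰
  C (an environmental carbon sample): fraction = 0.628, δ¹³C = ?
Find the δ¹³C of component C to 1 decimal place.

Isotope mass balance: δ_bulk = Σ fᵢ·δᵢ.
-46.3 = 0.195×(-1.6) + 0.177×(-13.1) + 0.628×δ_C
0.628·δ_C = -46.3 − (-2.631) = -43.669
δ_C = -43.669 / 0.628 = -69.54‰

-69.5‰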